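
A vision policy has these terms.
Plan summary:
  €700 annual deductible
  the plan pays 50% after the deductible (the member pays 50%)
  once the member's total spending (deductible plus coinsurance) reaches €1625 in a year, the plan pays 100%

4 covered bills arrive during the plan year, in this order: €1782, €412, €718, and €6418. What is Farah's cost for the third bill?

€178

Claim 1 (€1782): deductible takes €700, €1082 remains; 50% of €1082 = €541. Cost to member: €1241. OOP to date €1241.
Claim 2 (€412): deductible met; 50% of €412 = €206. Cost to member: €206. OOP to date €1447.
Claim 3 (€718): deductible met; 50% of €718 = €359. That would push OOP to €1806, over the €1625 cap, so member pays €1625 − €1447 = €178.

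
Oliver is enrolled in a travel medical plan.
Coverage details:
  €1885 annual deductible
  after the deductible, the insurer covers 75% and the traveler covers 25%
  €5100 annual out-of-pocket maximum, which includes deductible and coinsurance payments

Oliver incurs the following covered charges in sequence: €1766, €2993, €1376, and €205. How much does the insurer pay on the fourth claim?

Bill 1, €1766: entire amount goes to the deductible. Cost to traveler: €1766. OOP to date €1766. Insurer: €1766 − €1766 = €0.
Bill 2, €2993: €119 to deductible, leaving €2874; 25% of €2874 = €718.50. Cost to traveler: €837.50. OOP to date €2603.50. Plan pays €2993 − €837.50 = €2155.50.
Bill 3, €1376: 25% coinsurance on €1376 = €344. Cost to traveler: €344. OOP to date €2947.50. Insurer: €1376 − €344 = €1032.
Bill 4, €205: 25% coinsurance on €205 = €51.25. Traveler owes €51.25 (running OOP €2998.75). Insurer: €205 − €51.25 = €153.75.

€153.75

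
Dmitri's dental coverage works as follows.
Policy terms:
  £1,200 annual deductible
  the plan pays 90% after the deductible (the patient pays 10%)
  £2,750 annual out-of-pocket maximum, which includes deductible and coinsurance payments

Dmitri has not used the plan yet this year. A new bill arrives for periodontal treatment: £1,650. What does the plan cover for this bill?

Nothing has been paid toward the £1,200 deductible, so the first £1,200 of this charge is applied there.
That leaves £1,650 − £1,200 = £450 for coinsurance.
10% of £450 = £45 falls to the patient.
Patient responsibility before any cap: £1,200 + £45 = £1,245.
Total out-of-pocket so far would be £0 + £1,245 = £1,245, below the £2,750 cap — no reduction.
Insurer pays the balance: £1,650 − £1,245 = £405.

£405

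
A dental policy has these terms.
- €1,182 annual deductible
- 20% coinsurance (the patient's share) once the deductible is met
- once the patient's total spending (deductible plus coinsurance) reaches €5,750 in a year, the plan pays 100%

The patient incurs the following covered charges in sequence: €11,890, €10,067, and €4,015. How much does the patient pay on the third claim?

€413

#1 (€11,890): deductible takes €1,182, €10,708 remains; coinsurance €10,708 × 20% = €2,141.60. Patient pays €3,323.60; OOP now €3,323.60.
#2 (€10,067): deductible already satisfied, so patient's share is 20% × €10,067 = €2,013.40. Cost to patient: €2,013.40. OOP to date €5,337.
#3 (€4,015): 20% coinsurance on €4,015 = €803. That would push OOP to €6,140, over the €5,750 cap, so patient pays €5,750 − €5,337 = €413.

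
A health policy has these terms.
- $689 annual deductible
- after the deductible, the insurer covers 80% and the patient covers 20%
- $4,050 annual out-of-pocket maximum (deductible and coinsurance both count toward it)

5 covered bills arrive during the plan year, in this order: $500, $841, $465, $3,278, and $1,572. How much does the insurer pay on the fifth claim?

Claim 1 — $500: entire amount goes to the deductible. Cost to patient: $500. OOP to date $500. Plan pays $500 − $500 = $0.
Claim 2 — $841: $189 to deductible, leaving $652; 20% of $652 = $130.40. Patient pays $319.40; OOP now $819.40. Plan pays $841 − $319.40 = $521.60.
Claim 3 — $465: deductible met; 20% of $465 = $93. Patient owes $93 (running OOP $912.40). Insurer: $465 − $93 = $372.
Claim 4 — $3,278: deductible already satisfied, so patient's share is 20% × $3,278 = $655.60. Patient pays $655.60; OOP now $1,568. Insurer: $3,278 − $655.60 = $2,622.40.
Claim 5 — $1,572: deductible already satisfied, so patient's share is 20% × $1,572 = $314.40. Cost to patient: $314.40. OOP to date $1,882.40. Plan pays $1,572 − $314.40 = $1,257.60.

$1,257.60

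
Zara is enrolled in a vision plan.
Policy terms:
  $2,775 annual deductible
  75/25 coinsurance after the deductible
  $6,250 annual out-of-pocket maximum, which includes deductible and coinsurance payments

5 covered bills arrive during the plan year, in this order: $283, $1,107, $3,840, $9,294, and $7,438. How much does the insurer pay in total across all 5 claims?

#1 ($283): entire amount goes to the deductible. Cost to member: $283. OOP to date $283. Insurer: $283 − $283 = $0.
#2 ($1,107): entire amount goes to the deductible. Member owes $1,107 (running OOP $1,390). Plan pays $1,107 − $1,107 = $0.
#3 ($3,840): deductible takes $1,385, $2,455 remains; 25% of $2,455 = $613.75. Member owes $1,998.75 (running OOP $3,388.75). Plan pays $3,840 − $1,998.75 = $1,841.25.
#4 ($9,294): deductible met; 25% of $9,294 = $2,323.50. Cost to member: $2,323.50. OOP to date $5,712.25. Plan pays $9,294 − $2,323.50 = $6,970.50.
#5 ($7,438): 25% coinsurance on $7,438 = $1,859.50. OOP would hit $7,571.75 > $6,250, so the cap limits the member to $6,250 − $5,712.25 = $537.75. Plan pays $7,438 − $537.75 = $6,900.25.
Insurer total = bills − member's total = $21,962 − $6,250 = $15,712.

$15,712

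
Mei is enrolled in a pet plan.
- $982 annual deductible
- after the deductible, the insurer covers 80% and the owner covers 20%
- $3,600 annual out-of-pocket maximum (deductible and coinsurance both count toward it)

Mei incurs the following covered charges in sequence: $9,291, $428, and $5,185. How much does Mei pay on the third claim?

Claim 1 — $9,291: deductible takes $982, $8,309 remains; 20% of $8,309 = $1,661.80. Owner owes $2,643.80 (running OOP $2,643.80).
Claim 2 — $428: 20% coinsurance on $428 = $85.60. Cost to owner: $85.60. OOP to date $2,729.40.
Claim 3 — $5,185: 20% coinsurance on $5,185 = $1,037. Adding that to $2,729.40 gives $3,766.40, past the $3,600 cap; owner pays only $3,600 − $2,729.40 = $870.60.

$870.60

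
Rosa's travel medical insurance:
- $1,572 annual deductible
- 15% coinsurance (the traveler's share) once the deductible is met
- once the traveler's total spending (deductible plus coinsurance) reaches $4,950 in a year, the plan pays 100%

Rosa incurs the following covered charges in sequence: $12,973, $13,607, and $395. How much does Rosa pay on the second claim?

Bill 1, $12,973: $1,572 finishes the deductible; $11,401 goes to coinsurance; traveler's 15% is $1,710.15. Cost to traveler: $3,282.15. OOP to date $3,282.15.
Bill 2, $13,607: 15% coinsurance on $13,607 = $2,041.05. Adding that to $3,282.15 gives $5,323.20, past the $4,950 cap; traveler pays only $4,950 − $3,282.15 = $1,667.85.

$1,667.85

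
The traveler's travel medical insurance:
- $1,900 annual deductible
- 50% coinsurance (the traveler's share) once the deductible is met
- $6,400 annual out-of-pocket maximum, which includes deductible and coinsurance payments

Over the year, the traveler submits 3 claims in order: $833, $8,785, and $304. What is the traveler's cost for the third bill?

Bill 1, $833: all of it applies to the deductible. Traveler owes $833 (running OOP $833).
Bill 2, $8,785: $1,067 finishes the deductible; $7,718 goes to coinsurance; 50% of $7,718 = $3,859. Traveler owes $4,926 (running OOP $5,759).
Bill 3, $304: deductible met; 50% of $304 = $152. Cost to traveler: $152. OOP to date $5,911.

$152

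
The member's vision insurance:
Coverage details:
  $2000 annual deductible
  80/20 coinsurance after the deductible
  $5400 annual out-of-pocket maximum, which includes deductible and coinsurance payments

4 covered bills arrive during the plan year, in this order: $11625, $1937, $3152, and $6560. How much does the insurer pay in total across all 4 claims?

$17874

Claim 1 — $11625: deductible takes $2000, $9625 remains; member's 20% is $1925. Member owes $3925 (running OOP $3925). Plan pays $11625 − $3925 = $7700.
Claim 2 — $1937: deductible met; 20% of $1937 = $387.40. Member owes $387.40 (running OOP $4312.40). Plan pays $1937 − $387.40 = $1549.60.
Claim 3 — $3152: deductible already satisfied, so member's share is 20% × $3152 = $630.40. Cost to member: $630.40. OOP to date $4942.80. Plan pays $3152 − $630.40 = $2521.60.
Claim 4 — $6560: 20% coinsurance on $6560 = $1312. OOP would hit $6254.80 > $5400, so the cap limits the member to $5400 − $4942.80 = $457.20. Insurer: $6560 − $457.20 = $6102.80.
Insurer total = bills − member's total = $23274 − $5400 = $17874.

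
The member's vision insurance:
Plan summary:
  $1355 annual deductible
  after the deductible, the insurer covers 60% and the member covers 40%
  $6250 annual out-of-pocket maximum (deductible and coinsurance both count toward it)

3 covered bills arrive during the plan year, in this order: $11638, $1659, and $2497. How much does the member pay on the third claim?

$118.20

Bill 1, $11638: $1355 finishes the deductible; $10283 goes to coinsurance; 40% of $10283 = $4113.20. Member owes $5468.20 (running OOP $5468.20).
Bill 2, $1659: deductible met; 40% of $1659 = $663.60. Cost to member: $663.60. OOP to date $6131.80.
Bill 3, $2497: deductible already satisfied, so member's share is 40% × $2497 = $998.80. Adding that to $6131.80 gives $7130.60, past the $6250 cap; member pays only $6250 − $6131.80 = $118.20.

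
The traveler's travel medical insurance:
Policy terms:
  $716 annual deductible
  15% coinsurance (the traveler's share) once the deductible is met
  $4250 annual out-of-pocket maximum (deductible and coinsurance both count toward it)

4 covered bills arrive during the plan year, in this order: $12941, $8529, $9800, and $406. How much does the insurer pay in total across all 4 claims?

$27426

Claim 1 ($12941): $716 to deductible, leaving $12225; traveler's 15% is $1833.75. Traveler pays $2549.75; OOP now $2549.75. Plan pays $12941 − $2549.75 = $10391.25.
Claim 2 ($8529): deductible met; 15% of $8529 = $1279.35. Traveler pays $1279.35; OOP now $3829.10. Insurer: $8529 − $1279.35 = $7249.65.
Claim 3 ($9800): 15% coinsurance on $9800 = $1470. OOP would hit $5299.10 > $4250, so the cap limits the traveler to $4250 − $3829.10 = $420.90. Insurer: $9800 − $420.90 = $9379.10.
Claim 4 ($406): deductible met; 15% of $406 = $60.90. Adding that to $4250 gives $4310.90, past the $4250 cap; traveler pays only $4250 − $4250 = $0. Insurer: $406 − $0 = $406.
Insurer total: $10391.25 + $7249.65 + $9379.10 + $406 = $27426.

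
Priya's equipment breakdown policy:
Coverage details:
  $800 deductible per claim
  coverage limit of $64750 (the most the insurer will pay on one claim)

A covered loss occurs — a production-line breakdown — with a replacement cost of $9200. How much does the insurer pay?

$8400

Subtract the deductible: $9200 − $800 = $8400.
$8400 is within the $64750 limit, so the insurer pays $8400.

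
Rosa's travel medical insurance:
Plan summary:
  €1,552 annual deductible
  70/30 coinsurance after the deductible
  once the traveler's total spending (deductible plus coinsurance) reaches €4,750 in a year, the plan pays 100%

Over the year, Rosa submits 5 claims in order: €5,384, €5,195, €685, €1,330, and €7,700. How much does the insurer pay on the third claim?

€479.50

Claim 1 — €5,384: deductible takes €1,552, €3,832 remains; coinsurance €3,832 × 30% = €1,149.60. Traveler owes €2,701.60 (running OOP €2,701.60). Plan pays €5,384 − €2,701.60 = €2,682.40.
Claim 2 — €5,195: deductible already satisfied, so traveler's share is 30% × €5,195 = €1,558.50. Traveler owes €1,558.50 (running OOP €4,260.10). Insurer: €5,195 − €1,558.50 = €3,636.50.
Claim 3 — €685: deductible met; 30% of €685 = €205.50. Traveler owes €205.50 (running OOP €4,465.60). Plan pays €685 − €205.50 = €479.50.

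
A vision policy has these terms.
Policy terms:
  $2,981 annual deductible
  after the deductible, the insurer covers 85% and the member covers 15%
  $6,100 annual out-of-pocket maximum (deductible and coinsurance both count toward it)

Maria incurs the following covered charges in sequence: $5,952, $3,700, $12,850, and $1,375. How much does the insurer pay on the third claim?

Claim 1 ($5,952): $2,981 finishes the deductible; $2,971 goes to coinsurance; 15% of $2,971 = $445.65. Cost to member: $3,426.65. OOP to date $3,426.65. Insurer: $5,952 − $3,426.65 = $2,525.35.
Claim 2 ($3,700): 15% coinsurance on $3,700 = $555. Cost to member: $555. OOP to date $3,981.65. Plan pays $3,700 − $555 = $3,145.
Claim 3 ($12,850): deductible met; 15% of $12,850 = $1,927.50. Member owes $1,927.50 (running OOP $5,909.15). Plan pays $12,850 − $1,927.50 = $10,922.50.

$10,922.50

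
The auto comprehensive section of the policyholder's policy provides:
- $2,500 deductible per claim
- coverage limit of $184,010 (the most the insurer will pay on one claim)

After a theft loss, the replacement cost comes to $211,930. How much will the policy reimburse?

Subtract the deductible: $211,930 − $2,500 = $209,430.
The $184,010 per-incident cap binds; insurer pays $184,010.

$184,010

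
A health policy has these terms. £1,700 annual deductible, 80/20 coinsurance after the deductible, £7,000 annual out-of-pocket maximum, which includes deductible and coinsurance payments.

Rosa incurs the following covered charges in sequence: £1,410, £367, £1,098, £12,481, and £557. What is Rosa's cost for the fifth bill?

£111.40

#1 (£1,410): fully absorbed by the deductible. Cost to patient: £1,410. OOP to date £1,410.
#2 (£367): £290 finishes the deductible; £77 goes to coinsurance; 20% of £77 = £15.40. Patient owes £305.40 (running OOP £1,715.40).
#3 (£1,098): deductible already satisfied, so patient's share is 20% × £1,098 = £219.60. Cost to patient: £219.60. OOP to date £1,935.
#4 (£12,481): deductible already satisfied, so patient's share is 20% × £12,481 = £2,496.20. Patient owes £2,496.20 (running OOP £4,431.20).
#5 (£557): deductible met; 20% of £557 = £111.40. Patient owes £111.40 (running OOP £4,542.60).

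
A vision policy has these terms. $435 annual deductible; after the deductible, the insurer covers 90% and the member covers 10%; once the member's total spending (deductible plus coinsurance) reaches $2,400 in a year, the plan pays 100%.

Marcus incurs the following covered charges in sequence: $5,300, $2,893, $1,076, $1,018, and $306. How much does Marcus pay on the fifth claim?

$30.60

Bill 1, $5,300: $435 finishes the deductible; $4,865 goes to coinsurance; 10% of $4,865 = $486.50. Member owes $921.50 (running OOP $921.50).
Bill 2, $2,893: deductible already satisfied, so member's share is 10% × $2,893 = $289.30. Cost to member: $289.30. OOP to date $1,210.80.
Bill 3, $1,076: 10% coinsurance on $1,076 = $107.60. Member owes $107.60 (running OOP $1,318.40).
Bill 4, $1,018: deductible already satisfied, so member's share is 10% × $1,018 = $101.80. Cost to member: $101.80. OOP to date $1,420.20.
Bill 5, $306: 10% coinsurance on $306 = $30.60. Member pays $30.60; OOP now $1,450.80.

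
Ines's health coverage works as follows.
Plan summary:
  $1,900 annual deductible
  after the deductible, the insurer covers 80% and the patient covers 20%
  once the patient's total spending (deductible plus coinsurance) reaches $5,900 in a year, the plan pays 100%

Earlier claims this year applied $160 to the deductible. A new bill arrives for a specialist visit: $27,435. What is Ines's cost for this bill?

$5,740

Deductible still to meet: $1,900 − $160 = $1,740.
That leaves $27,435 − $1,740 = $25,695 for coinsurance.
Patient's 20% share of $25,695 is $5,139.
Patient responsibility before any cap: $1,740 + $5,139 = $6,879.
Year-to-date out-of-pocket would reach $160 + $6,879 = $7,039, above the $5,900 maximum, so the patient pays only $5,900 − $160 = $5,740.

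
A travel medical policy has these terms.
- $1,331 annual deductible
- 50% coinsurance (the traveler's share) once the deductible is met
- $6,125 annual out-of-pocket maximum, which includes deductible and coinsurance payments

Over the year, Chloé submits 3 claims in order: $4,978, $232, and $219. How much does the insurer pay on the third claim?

$109.50

#1 ($4,978): $1,331 to deductible, leaving $3,647; coinsurance $3,647 × 50% = $1,823.50. Cost to traveler: $3,154.50. OOP to date $3,154.50. Insurer: $4,978 − $3,154.50 = $1,823.50.
#2 ($232): deductible already satisfied, so traveler's share is 50% × $232 = $116. Cost to traveler: $116. OOP to date $3,270.50. Insurer: $232 − $116 = $116.
#3 ($219): deductible already satisfied, so traveler's share is 50% × $219 = $109.50. Traveler pays $109.50; OOP now $3,380. Insurer: $219 − $109.50 = $109.50.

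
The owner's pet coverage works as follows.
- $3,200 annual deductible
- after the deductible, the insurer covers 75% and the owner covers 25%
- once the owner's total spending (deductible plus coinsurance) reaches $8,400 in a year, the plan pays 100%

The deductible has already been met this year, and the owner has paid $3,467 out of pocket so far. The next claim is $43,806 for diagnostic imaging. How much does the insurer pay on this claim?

The deductible is already satisfied, so the full bill goes to coinsurance.
25% of $43,806 = $10,951.50 falls to the owner.
That would bring total out-of-pocket to $14,418.50, past the $8,400 cap. The owner is capped at $8,400 − $3,467 = $4,933 on this claim.
Insurer pays the balance: $43,806 − $4,933 = $38,873.

$38,873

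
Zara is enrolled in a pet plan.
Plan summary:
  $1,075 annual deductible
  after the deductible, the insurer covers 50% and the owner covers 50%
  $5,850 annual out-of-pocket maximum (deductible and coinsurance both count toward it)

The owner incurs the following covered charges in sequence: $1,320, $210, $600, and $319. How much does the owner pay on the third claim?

Claim 1 — $1,320: deductible takes $1,075, $245 remains; owner's 50% is $122.50. Cost to owner: $1,197.50. OOP to date $1,197.50.
Claim 2 — $210: 50% coinsurance on $210 = $105. Cost to owner: $105. OOP to date $1,302.50.
Claim 3 — $600: 50% coinsurance on $600 = $300. Cost to owner: $300. OOP to date $1,602.50.

$300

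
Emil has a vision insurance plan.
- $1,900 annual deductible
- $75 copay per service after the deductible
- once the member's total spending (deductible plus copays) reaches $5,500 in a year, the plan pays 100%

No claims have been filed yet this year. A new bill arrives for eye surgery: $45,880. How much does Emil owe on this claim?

$1,975

Deductible not yet touched, so the first $1,900 of the bill goes to the deductible.
After the $1,900 deductible portion, $45,880 − $1,900 = $43,980 is subject to the copay.
Copay on this service: $75.
That puts the member's cost at $1,900 + $75 = $1,975 before any cap.
Total out-of-pocket so far would be $0 + $1,975 = $1,975, below the $5,500 cap — no reduction.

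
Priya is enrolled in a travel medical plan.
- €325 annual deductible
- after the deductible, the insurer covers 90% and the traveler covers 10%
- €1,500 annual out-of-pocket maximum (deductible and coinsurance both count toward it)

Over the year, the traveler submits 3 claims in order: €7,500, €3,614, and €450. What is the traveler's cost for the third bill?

Bill 1, €7,500: €325 finishes the deductible; €7,175 goes to coinsurance; coinsurance €7,175 × 10% = €717.50. Traveler pays €1,042.50; OOP now €1,042.50.
Bill 2, €3,614: deductible already satisfied, so traveler's share is 10% × €3,614 = €361.40. Cost to traveler: €361.40. OOP to date €1,403.90.
Bill 3, €450: deductible already satisfied, so traveler's share is 10% × €450 = €45. Cost to traveler: €45. OOP to date €1,448.90.

€45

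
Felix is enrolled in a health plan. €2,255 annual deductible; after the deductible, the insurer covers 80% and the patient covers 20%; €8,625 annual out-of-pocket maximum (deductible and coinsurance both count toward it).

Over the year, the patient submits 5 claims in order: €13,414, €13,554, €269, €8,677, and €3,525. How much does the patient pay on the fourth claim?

#1 (€13,414): €2,255 finishes the deductible; €11,159 goes to coinsurance; patient's 20% is €2,231.80. Cost to patient: €4,486.80. OOP to date €4,486.80.
#2 (€13,554): 20% coinsurance on €13,554 = €2,710.80. Patient owes €2,710.80 (running OOP €7,197.60).
#3 (€269): deductible already satisfied, so patient's share is 20% × €269 = €53.80. Cost to patient: €53.80. OOP to date €7,251.40.
#4 (€8,677): 20% coinsurance on €8,677 = €1,735.40. That would push OOP to €8,986.80, over the €8,625 cap, so patient pays €8,625 − €7,251.40 = €1,373.60.

€1,373.60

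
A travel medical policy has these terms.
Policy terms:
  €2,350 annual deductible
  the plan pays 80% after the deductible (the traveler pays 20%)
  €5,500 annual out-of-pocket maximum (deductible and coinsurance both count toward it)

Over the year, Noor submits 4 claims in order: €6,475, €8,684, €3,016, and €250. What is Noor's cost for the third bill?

€588.20

Bill 1, €6,475: €2,350 finishes the deductible; €4,125 goes to coinsurance; traveler's 20% is €825. Traveler owes €3,175 (running OOP €3,175).
Bill 2, €8,684: 20% coinsurance on €8,684 = €1,736.80. Cost to traveler: €1,736.80. OOP to date €4,911.80.
Bill 3, €3,016: 20% coinsurance on €3,016 = €603.20. That would push OOP to €5,515, over the €5,500 cap, so traveler pays €5,500 − €4,911.80 = €588.20.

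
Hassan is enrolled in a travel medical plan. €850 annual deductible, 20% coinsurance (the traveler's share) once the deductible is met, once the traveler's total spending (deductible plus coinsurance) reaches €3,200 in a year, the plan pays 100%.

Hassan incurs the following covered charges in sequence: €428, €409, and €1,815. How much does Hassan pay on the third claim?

€373.40

Bill 1, €428: all of it applies to the deductible. Cost to traveler: €428. OOP to date €428.
Bill 2, €409: entire amount goes to the deductible. Cost to traveler: €409. OOP to date €837.
Bill 3, €1,815: €13 to deductible, leaving €1,802; traveler's 20% is €360.40. Traveler owes €373.40 (running OOP €1,210.40).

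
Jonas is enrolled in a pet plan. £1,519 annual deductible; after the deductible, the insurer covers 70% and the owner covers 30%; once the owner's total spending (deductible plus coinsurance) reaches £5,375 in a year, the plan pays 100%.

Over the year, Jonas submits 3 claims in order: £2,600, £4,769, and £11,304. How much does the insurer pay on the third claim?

Bill 1, £2,600: deductible takes £1,519, £1,081 remains; coinsurance £1,081 × 30% = £324.30. Cost to owner: £1,843.30. OOP to date £1,843.30. Insurer: £2,600 − £1,843.30 = £756.70.
Bill 2, £4,769: deductible met; 30% of £4,769 = £1,430.70. Owner owes £1,430.70 (running OOP £3,274). Insurer: £4,769 − £1,430.70 = £3,338.30.
Bill 3, £11,304: 30% coinsurance on £11,304 = £3,391.20. That would push OOP to £6,665.20, over the £5,375 cap, so owner pays £5,375 − £3,274 = £2,101. Plan pays £11,304 − £2,101 = £9,203.

£9,203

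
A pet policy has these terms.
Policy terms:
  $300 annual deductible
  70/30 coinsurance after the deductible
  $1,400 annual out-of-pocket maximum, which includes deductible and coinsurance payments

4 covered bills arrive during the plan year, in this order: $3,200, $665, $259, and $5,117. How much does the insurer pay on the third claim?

#1 ($3,200): $300 to deductible, leaving $2,900; coinsurance $2,900 × 30% = $870. Owner owes $1,170 (running OOP $1,170). Plan pays $3,200 − $1,170 = $2,030.
#2 ($665): deductible already satisfied, so owner's share is 30% × $665 = $199.50. Owner owes $199.50 (running OOP $1,369.50). Plan pays $665 − $199.50 = $465.50.
#3 ($259): 30% coinsurance on $259 = $77.70. That would push OOP to $1,447.20, over the $1,400 cap, so owner pays $1,400 − $1,369.50 = $30.50. Plan pays $259 − $30.50 = $228.50.

$228.50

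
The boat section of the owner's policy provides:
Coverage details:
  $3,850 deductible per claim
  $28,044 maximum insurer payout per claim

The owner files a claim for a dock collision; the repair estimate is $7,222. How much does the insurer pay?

$3,372

Less the $3,850 deductible: $7,222 − $3,850 = $3,372.
$3,372 is within the $28,044 limit, so the insurer pays $3,372.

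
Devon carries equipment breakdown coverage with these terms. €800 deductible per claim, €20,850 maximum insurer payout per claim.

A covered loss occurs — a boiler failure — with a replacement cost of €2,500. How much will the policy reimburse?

€1,700

Subtract the deductible: €2,500 − €800 = €1,700.
€1,700 ≤ €20,850, so the limit doesn't bind; insurer pays €1,700.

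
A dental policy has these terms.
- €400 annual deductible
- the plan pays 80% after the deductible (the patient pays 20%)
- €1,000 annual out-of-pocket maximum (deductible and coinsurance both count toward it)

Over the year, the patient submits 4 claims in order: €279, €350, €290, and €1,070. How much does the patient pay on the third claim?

€58

Claim 1 — €279: all of it applies to the deductible. Cost to patient: €279. OOP to date €279.
Claim 2 — €350: €121 finishes the deductible; €229 goes to coinsurance; coinsurance €229 × 20% = €45.80. Patient pays €166.80; OOP now €445.80.
Claim 3 — €290: 20% coinsurance on €290 = €58. Patient owes €58 (running OOP €503.80).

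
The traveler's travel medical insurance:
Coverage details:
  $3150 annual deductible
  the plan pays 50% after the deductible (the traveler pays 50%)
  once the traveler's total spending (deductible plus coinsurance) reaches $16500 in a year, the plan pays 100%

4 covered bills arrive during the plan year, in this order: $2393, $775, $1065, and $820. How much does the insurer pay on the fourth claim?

$410

#1 ($2393): fully absorbed by the deductible. Traveler pays $2393; OOP now $2393. Plan pays $2393 − $2393 = $0.
#2 ($775): deductible takes $757, $18 remains; 50% of $18 = $9. Traveler pays $766; OOP now $3159. Plan pays $775 − $766 = $9.
#3 ($1065): deductible met; 50% of $1065 = $532.50. Traveler pays $532.50; OOP now $3691.50. Plan pays $1065 − $532.50 = $532.50.
#4 ($820): deductible met; 50% of $820 = $410. Cost to traveler: $410. OOP to date $4101.50. Plan pays $820 − $410 = $410.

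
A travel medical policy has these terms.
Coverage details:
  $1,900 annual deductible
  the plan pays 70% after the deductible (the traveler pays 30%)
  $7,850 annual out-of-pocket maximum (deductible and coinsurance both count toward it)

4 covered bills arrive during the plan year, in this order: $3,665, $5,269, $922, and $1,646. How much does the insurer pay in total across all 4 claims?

$6,721.40

Claim 1 — $3,665: $1,900 finishes the deductible; $1,765 goes to coinsurance; coinsurance $1,765 × 30% = $529.50. Cost to traveler: $2,429.50. OOP to date $2,429.50. Plan pays $3,665 − $2,429.50 = $1,235.50.
Claim 2 — $5,269: 30% coinsurance on $5,269 = $1,580.70. Traveler pays $1,580.70; OOP now $4,010.20. Plan pays $5,269 − $1,580.70 = $3,688.30.
Claim 3 — $922: deductible met; 30% of $922 = $276.60. Traveler pays $276.60; OOP now $4,286.80. Plan pays $922 − $276.60 = $645.40.
Claim 4 — $1,646: deductible met; 30% of $1,646 = $493.80. Traveler pays $493.80; OOP now $4,780.60. Insurer: $1,646 − $493.80 = $1,152.20.
Insurer total = bills − traveler's total = $11,502 − $4,780.60 = $6,721.40.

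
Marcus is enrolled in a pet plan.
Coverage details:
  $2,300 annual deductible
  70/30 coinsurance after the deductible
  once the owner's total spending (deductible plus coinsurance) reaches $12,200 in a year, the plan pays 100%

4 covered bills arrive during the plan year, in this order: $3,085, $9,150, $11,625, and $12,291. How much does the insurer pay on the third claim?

Bill 1, $3,085: deductible takes $2,300, $785 remains; coinsurance $785 × 30% = $235.50. Owner owes $2,535.50 (running OOP $2,535.50). Plan pays $3,085 − $2,535.50 = $549.50.
Bill 2, $9,150: deductible met; 30% of $9,150 = $2,745. Owner pays $2,745; OOP now $5,280.50. Insurer: $9,150 − $2,745 = $6,405.
Bill 3, $11,625: 30% coinsurance on $11,625 = $3,487.50. Owner pays $3,487.50; OOP now $8,768. Insurer: $11,625 − $3,487.50 = $8,137.50.

$8,137.50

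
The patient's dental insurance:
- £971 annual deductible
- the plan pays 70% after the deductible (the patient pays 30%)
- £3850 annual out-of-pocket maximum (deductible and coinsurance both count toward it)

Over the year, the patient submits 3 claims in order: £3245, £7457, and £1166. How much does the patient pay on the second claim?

Claim 1 (£3245): £971 finishes the deductible; £2274 goes to coinsurance; patient's 30% is £682.20. Patient owes £1653.20 (running OOP £1653.20).
Claim 2 (£7457): deductible met; 30% of £7457 = £2237.10. Adding that to £1653.20 gives £3890.30, past the £3850 cap; patient pays only £3850 − £1653.20 = £2196.80.

£2196.80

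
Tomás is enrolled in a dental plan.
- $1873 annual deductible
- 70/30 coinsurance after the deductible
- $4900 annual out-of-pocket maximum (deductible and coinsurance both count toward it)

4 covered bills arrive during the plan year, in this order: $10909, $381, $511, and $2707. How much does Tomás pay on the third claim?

$153.30

#1 ($10909): $1873 finishes the deductible; $9036 goes to coinsurance; patient's 30% is $2710.80. Cost to patient: $4583.80. OOP to date $4583.80.
#2 ($381): deductible met; 30% of $381 = $114.30. Patient owes $114.30 (running OOP $4698.10).
#3 ($511): deductible met; 30% of $511 = $153.30. Patient pays $153.30; OOP now $4851.40.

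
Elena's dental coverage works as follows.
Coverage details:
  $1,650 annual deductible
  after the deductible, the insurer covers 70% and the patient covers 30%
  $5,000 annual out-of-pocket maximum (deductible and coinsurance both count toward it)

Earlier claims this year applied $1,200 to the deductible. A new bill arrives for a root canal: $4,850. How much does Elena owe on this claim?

$1,770

$1,200 of the $1,650 deductible is already met, leaving $450.
After the $450 deductible portion, $4,850 − $450 = $4,400 is subject to coinsurance.
Coinsurance: $4,400 × 30% = $1,320.
So the patient owes $450 + $1,320 = $1,770 before any cap.
Year-to-date out-of-pocket becomes $1,200 + $1,770 = $2,970, still under the $5,000 maximum, so no cap applies.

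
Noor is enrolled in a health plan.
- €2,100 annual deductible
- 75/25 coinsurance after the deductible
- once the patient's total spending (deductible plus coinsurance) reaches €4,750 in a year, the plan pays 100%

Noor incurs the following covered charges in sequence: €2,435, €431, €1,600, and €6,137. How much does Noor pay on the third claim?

Claim 1 (€2,435): €2,100 to deductible, leaving €335; 25% of €335 = €83.75. Patient pays €2,183.75; OOP now €2,183.75.
Claim 2 (€431): deductible met; 25% of €431 = €107.75. Patient pays €107.75; OOP now €2,291.50.
Claim 3 (€1,600): deductible already satisfied, so patient's share is 25% × €1,600 = €400. Patient owes €400 (running OOP €2,691.50).

€400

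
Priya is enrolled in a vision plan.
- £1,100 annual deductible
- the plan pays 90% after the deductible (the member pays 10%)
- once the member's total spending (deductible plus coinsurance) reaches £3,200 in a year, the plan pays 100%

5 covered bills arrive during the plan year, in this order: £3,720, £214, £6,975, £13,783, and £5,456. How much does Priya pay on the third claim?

£697.50

Claim 1 (£3,720): deductible takes £1,100, £2,620 remains; coinsurance £2,620 × 10% = £262. Member owes £1,362 (running OOP £1,362).
Claim 2 (£214): 10% coinsurance on £214 = £21.40. Member owes £21.40 (running OOP £1,383.40).
Claim 3 (£6,975): deductible met; 10% of £6,975 = £697.50. Cost to member: £697.50. OOP to date £2,080.90.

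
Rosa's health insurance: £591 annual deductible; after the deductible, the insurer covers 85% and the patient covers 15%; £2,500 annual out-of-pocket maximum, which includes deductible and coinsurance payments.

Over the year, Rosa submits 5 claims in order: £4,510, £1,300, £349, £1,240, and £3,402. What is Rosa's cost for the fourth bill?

£186

Bill 1, £4,510: £591 finishes the deductible; £3,919 goes to coinsurance; coinsurance £3,919 × 15% = £587.85. Patient pays £1,178.85; OOP now £1,178.85.
Bill 2, £1,300: deductible already satisfied, so patient's share is 15% × £1,300 = £195. Cost to patient: £195. OOP to date £1,373.85.
Bill 3, £349: deductible met; 15% of £349 = £52.35. Patient owes £52.35 (running OOP £1,426.20).
Bill 4, £1,240: 15% coinsurance on £1,240 = £186. Patient pays £186; OOP now £1,612.20.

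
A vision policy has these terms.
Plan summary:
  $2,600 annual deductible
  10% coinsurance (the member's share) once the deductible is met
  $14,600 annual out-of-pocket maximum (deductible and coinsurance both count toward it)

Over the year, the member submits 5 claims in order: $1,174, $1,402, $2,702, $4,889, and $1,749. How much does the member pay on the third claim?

$291.80

Claim 1 — $1,174: fully absorbed by the deductible. Member pays $1,174; OOP now $1,174.
Claim 2 — $1,402: fully absorbed by the deductible. Cost to member: $1,402. OOP to date $2,576.
Claim 3 — $2,702: deductible takes $24, $2,678 remains; 10% of $2,678 = $267.80. Member pays $291.80; OOP now $2,867.80.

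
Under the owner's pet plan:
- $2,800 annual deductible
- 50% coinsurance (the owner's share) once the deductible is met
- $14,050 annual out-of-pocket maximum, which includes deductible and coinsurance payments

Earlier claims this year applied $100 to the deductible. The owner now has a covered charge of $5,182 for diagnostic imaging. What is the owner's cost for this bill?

$100 of the $2,800 deductible is already met, leaving $2,700.
The remaining $2,482 (= $5,182 − $2,700) moves to coinsurance.
50% of $2,482 = $1,241 falls to the owner.
Owner responsibility before any cap: $2,700 + $1,241 = $3,941.
Total out-of-pocket so far would be $100 + $3,941 = $4,041, below the $14,050 cap — no reduction.

$3,941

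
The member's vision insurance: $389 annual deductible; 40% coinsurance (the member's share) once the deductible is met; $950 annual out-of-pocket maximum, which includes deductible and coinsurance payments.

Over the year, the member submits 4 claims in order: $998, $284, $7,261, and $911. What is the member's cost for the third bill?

$203.80

Claim 1 — $998: deductible takes $389, $609 remains; 40% of $609 = $243.60. Member owes $632.60 (running OOP $632.60).
Claim 2 — $284: 40% coinsurance on $284 = $113.60. Member pays $113.60; OOP now $746.20.
Claim 3 — $7,261: 40% coinsurance on $7,261 = $2,904.40. OOP would hit $3,650.60 > $950, so the cap limits the member to $950 − $746.20 = $203.80.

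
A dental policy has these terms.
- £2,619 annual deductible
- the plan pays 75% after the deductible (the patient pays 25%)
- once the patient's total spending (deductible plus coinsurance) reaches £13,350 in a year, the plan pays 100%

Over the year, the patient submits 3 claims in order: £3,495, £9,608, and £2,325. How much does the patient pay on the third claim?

£581.25

Bill 1, £3,495: £2,619 to deductible, leaving £876; 25% of £876 = £219. Patient pays £2,838; OOP now £2,838.
Bill 2, £9,608: deductible already satisfied, so patient's share is 25% × £9,608 = £2,402. Patient pays £2,402; OOP now £5,240.
Bill 3, £2,325: deductible already satisfied, so patient's share is 25% × £2,325 = £581.25. Cost to patient: £581.25. OOP to date £5,821.25.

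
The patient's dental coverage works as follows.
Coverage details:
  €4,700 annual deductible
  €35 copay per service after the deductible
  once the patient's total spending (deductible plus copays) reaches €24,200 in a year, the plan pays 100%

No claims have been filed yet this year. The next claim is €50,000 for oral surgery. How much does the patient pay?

€4,735

The full €4,700 deductible is still open; €4,700 of this bill applies to it.
The remaining €45,300 (= €50,000 − €4,700) moves to the copay.
Copay on this service: €35.
That puts the patient's cost at €4,700 + €35 = €4,735 before any cap.
Cumulative spending €0 + €4,735 = €4,735 stays under the €24,200 maximum.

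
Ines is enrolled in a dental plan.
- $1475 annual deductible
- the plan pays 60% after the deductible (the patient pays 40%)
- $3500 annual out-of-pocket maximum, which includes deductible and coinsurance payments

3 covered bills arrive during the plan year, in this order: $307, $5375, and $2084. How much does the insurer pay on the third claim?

#1 ($307): all of it applies to the deductible. Cost to patient: $307. OOP to date $307. Plan pays $307 − $307 = $0.
#2 ($5375): deductible takes $1168, $4207 remains; coinsurance $4207 × 40% = $1682.80. Patient pays $2850.80; OOP now $3157.80. Plan pays $5375 − $2850.80 = $2524.20.
#3 ($2084): deductible already satisfied, so patient's share is 40% × $2084 = $833.60. That would push OOP to $3991.40, over the $3500 cap, so patient pays $3500 − $3157.80 = $342.20. Plan pays $2084 − $342.20 = $1741.80.

$1741.80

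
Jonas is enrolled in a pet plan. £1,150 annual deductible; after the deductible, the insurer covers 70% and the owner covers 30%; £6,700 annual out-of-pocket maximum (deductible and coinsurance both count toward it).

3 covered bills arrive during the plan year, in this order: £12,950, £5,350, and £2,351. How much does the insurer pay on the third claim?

Bill 1, £12,950: £1,150 finishes the deductible; £11,800 goes to coinsurance; owner's 30% is £3,540. Owner owes £4,690 (running OOP £4,690). Plan pays £12,950 − £4,690 = £8,260.
Bill 2, £5,350: 30% coinsurance on £5,350 = £1,605. Cost to owner: £1,605. OOP to date £6,295. Insurer: £5,350 − £1,605 = £3,745.
Bill 3, £2,351: 30% coinsurance on £2,351 = £705.30. OOP would hit £7,000.30 > £6,700, so the cap limits the owner to £6,700 − £6,295 = £405. Plan pays £2,351 − £405 = £1,946.

£1,946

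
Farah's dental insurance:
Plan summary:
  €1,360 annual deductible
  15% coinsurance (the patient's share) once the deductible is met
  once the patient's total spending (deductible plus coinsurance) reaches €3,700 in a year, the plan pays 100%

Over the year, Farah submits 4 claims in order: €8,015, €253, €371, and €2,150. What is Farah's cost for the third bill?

€55.65

#1 (€8,015): €1,360 to deductible, leaving €6,655; 15% of €6,655 = €998.25. Patient pays €2,358.25; OOP now €2,358.25.
#2 (€253): deductible already satisfied, so patient's share is 15% × €253 = €37.95. Patient owes €37.95 (running OOP €2,396.20).
#3 (€371): deductible met; 15% of €371 = €55.65. Cost to patient: €55.65. OOP to date €2,451.85.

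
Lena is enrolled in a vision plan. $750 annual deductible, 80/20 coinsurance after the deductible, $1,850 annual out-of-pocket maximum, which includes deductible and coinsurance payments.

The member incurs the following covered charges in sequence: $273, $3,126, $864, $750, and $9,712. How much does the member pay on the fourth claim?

$150

Bill 1, $273: entire amount goes to the deductible. Member pays $273; OOP now $273.
Bill 2, $3,126: deductible takes $477, $2,649 remains; 20% of $2,649 = $529.80. Cost to member: $1,006.80. OOP to date $1,279.80.
Bill 3, $864: 20% coinsurance on $864 = $172.80. Member owes $172.80 (running OOP $1,452.60).
Bill 4, $750: deductible met; 20% of $750 = $150. Cost to member: $150. OOP to date $1,602.60.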